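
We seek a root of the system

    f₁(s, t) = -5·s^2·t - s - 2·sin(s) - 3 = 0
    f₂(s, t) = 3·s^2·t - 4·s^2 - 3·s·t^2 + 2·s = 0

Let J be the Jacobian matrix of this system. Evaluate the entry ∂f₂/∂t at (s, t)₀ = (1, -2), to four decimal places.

∂f₂/∂t = 3·s^2 - 6·s·t.
At (1, -2) this is 15.0000.

15.0000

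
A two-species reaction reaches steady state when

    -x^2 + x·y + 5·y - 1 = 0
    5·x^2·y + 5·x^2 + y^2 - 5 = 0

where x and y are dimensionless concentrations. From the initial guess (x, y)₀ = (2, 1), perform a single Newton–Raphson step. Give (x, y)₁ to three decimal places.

(1.399, 0.457)

At (2, 1): F = (2.000, 36.000).
Jacobian J = [[-2·x + y, x + 5], [10·x·y + 10·x, 5·x^2 + 2·y]].
At the point, J = [[-3.000, 7.000], [40.000, 22.000]] (det J = -346.000).
Solving J·Δ = −F gives Δ = (-0.601, -0.543).
Then the next iterate is (x, y)₁ = (1.399, 0.457).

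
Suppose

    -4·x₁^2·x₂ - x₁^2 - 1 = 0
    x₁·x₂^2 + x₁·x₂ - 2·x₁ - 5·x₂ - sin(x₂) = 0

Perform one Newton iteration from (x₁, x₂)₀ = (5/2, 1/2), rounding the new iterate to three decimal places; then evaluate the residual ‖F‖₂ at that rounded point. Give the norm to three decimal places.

At (5/2, 1/2): F = (-19.750, -6.10443).
Jacobian J = [[-8·x₁·x₂ - 2·x₁, -4·x₁^2], [x₂^2 + x₂ - 2, 2·x₁·x₂ + x₁ - cos(x₂) - 5]].
At the point, J = [[-15.000, -25.000], [-1.250, -0.87758]] (det J = -18.08626).
Solving J·Δ = −F gives Δ = (-7.480, 3.698).
Then the next iterate is (x₁, x₂)₁ = (-4.980, 4.198).
Re-evaluating at (-4.980, 4.198): F = (-442.24872, -118.82900), so ‖F‖₂ = 457.935.

457.935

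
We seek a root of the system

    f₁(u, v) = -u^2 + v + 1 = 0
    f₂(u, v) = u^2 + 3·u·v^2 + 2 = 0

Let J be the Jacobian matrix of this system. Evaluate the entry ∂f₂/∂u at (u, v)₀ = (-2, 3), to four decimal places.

23.0000

∂f₂/∂u = 2·u + 3·v^2.
At (-2, 3) this is 23.0000.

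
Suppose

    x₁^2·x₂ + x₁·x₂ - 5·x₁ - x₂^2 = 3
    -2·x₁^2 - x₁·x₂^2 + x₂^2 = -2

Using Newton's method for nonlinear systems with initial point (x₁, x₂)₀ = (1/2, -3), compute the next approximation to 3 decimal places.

At (1/2, -3): F = (-16.750, 6.000).
Jacobian J = [[2·x₁·x₂ + x₂ - 5, x₁^2 + x₁ - 2·x₂], [-4·x₁ - x₂^2, -2·x₁·x₂ + 2·x₂]].
At the point, J = [[-11.000, 6.750], [-11.000, -3.000]] (det J = 107.250).
Solving J·Δ = −F gives Δ = (-0.091, 2.333).
Then the next iterate is (x₁, x₂)₁ = (0.409, -0.667).

(0.409, -0.667)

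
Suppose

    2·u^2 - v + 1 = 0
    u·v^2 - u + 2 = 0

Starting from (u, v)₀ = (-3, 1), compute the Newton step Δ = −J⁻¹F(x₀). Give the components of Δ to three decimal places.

(1.472, 0.333)

At (-3, 1): F = (18.000, 2.000).
Jacobian J = [[4·u, -1], [v^2 - 1, 2·u·v]].
At the point, J = [[-12.000, -1.000], [0.000, -6.000]] (det J = 72.000).
Solving J·Δ = −F gives Δ = (1.472, 0.333).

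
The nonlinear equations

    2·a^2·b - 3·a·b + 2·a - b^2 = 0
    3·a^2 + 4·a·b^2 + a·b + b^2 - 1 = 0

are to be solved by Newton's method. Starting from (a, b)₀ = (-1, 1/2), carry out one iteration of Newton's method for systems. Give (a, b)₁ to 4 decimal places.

(-0.8333, 0.5000)

At (-1, 1/2): F = (0.2500, 0.7500).
Jacobian J = [[4·a·b - 3·b + 2, 2·a^2 - 3·a - 2·b], [6·a + 4·b^2 + b, 8·a·b + a + 2·b]].
At the point, J = [[-1.5000, 4.0000], [-4.5000, -4.0000]] (det J = 24.0000).
Solving J·Δ = −F gives Δ = (0.1667, 0.0000).
Then the next iterate is (a, b)₁ = (-0.8333, 0.5000).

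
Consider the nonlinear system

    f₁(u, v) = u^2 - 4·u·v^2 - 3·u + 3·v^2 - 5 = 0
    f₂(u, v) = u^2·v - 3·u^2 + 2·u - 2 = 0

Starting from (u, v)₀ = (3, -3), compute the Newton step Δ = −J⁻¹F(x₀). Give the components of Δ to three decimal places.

(-1.251, 0.828)

At (3, -3): F = (-86.000, -50.000).
Jacobian J = [[2·u - 4·v^2 - 3, -8·u·v + 6·v], [2·u·v - 6·u + 2, u^2]].
At the point, J = [[-33.000, 54.000], [-34.000, 9.000]] (det J = 1539.000).
Solving J·Δ = −F gives Δ = (-1.251, 0.828).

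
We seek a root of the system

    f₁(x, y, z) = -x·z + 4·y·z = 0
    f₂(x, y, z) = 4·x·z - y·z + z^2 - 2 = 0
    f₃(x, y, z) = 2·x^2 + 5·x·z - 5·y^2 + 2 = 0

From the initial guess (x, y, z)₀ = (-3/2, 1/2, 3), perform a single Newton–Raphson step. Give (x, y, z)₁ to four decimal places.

At (-3/2, 1/2, 3): F = (10.5000, -12.5000, -17.2500).
Jacobian J = [[-z, 4·z, -x + 4·y], [4·z, -z, 4·x - y + 2·z], [4·x + 5·z, -10·y, 5·x]].
At the point, J = [[-3.0000, 12.0000, 3.5000], [12.0000, -3.0000, -0.5000], [9.0000, -5.0000, -7.5000]] (det J = 850.5000).
Solving J·Δ = −F gives Δ = (0.9099, -0.3664, -0.9638).
Then the next iterate is (x, y, z)₁ = (-0.5901, 0.1336, 2.0362).

(-0.5901, 0.1336, 2.0362)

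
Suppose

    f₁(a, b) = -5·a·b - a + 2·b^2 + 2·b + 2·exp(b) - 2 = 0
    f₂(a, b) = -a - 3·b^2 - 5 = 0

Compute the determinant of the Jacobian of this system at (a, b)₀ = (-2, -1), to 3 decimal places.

32.736

J = [[-5·b - 1, -5·a + 4·b + 2·exp(b) + 2], [-1, -6·b]].
At the point, J = [[4.000, 8.73576], [-1.000, 6.000]].
det J = 32.736.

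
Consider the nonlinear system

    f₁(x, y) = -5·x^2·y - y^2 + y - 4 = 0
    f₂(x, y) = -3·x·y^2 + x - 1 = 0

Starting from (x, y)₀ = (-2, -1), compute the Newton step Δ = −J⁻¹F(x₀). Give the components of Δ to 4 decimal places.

(0.5680, 0.1553)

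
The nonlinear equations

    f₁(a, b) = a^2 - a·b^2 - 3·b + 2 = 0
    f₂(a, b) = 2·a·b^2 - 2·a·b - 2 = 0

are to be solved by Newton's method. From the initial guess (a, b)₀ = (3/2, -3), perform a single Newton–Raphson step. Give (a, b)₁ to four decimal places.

At (3/2, -3): F = (-0.2500, 34.0000).
Jacobian J = [[2·a - b^2, -2·a·b - 3], [2·b^2 - 2·b, 4·a·b - 2·a]].
At the point, J = [[-6.0000, 6.0000], [24.0000, -21.0000]] (det J = -18.0000).
Solving J·Δ = −F gives Δ = (-11.0417, -11.0000).
Then the next iterate is (a, b)₁ = (-9.5417, -14.0000).

(-9.5417, -14.0000)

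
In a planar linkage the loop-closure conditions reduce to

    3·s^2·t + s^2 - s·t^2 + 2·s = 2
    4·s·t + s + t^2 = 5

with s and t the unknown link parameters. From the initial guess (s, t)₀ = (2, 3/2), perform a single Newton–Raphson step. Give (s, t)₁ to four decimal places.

(1.2548, 0.9515)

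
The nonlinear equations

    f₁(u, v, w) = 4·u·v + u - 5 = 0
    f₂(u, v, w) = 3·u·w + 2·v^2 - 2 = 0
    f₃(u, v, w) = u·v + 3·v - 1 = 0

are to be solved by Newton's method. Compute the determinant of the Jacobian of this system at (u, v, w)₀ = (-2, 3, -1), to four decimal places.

222.0000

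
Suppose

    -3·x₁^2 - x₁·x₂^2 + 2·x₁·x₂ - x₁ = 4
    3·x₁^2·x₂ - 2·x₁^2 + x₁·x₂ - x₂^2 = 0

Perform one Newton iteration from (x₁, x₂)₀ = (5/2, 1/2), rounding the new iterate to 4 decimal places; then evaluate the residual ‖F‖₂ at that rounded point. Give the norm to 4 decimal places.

At (5/2, 1/2): F = (-23.3750, -2.1250).
Jacobian J = [[-6·x₁ - x₂^2 + 2·x₂ - 1, -2·x₁·x₂ + 2·x₁], [6·x₁·x₂ - 4·x₁ + x₂, 3·x₁^2 + x₁ - 2·x₂]].
At the point, J = [[-15.2500, 2.5000], [-2.0000, 20.2500]] (det J = -303.8125).
Solving J·Δ = −F gives Δ = (-1.5405, -0.0472).
Then the next iterate is (x₁, x₂)₁ = (0.9595, 0.4528).
Re-evaluating at (0.9595, 0.4528): F = (-7.049222, -0.361249), so ‖F‖₂ = 7.0585.

7.0585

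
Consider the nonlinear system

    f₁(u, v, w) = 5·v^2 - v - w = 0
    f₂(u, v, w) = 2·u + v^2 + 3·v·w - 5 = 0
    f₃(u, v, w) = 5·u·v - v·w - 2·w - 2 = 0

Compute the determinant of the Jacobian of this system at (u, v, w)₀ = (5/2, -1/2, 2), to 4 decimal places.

-74.0000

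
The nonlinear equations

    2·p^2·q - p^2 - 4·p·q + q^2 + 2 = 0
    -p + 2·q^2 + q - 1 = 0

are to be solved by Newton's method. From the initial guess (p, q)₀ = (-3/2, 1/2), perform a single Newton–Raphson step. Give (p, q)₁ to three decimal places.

(-1.227, 0.091)

At (-3/2, 1/2): F = (5.250, 1.500).
Jacobian J = [[4·p·q - 2·p - 4·q, 2·p^2 - 4·p + 2·q], [-1, 4·q + 1]].
At the point, J = [[-2.000, 11.500], [-1.000, 3.000]] (det J = 5.500).
Solving J·Δ = −F gives Δ = (0.273, -0.409).
Then the next iterate is (p, q)₁ = (-1.227, 0.091).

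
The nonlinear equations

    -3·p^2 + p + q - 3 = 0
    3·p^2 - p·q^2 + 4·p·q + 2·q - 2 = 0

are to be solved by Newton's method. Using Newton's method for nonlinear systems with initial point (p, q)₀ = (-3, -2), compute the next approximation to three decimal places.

(-1.162, -1.915)

At (-3, -2): F = (-35.000, 57.000).
Jacobian J = [[-6·p + 1, 1], [6·p - q^2 + 4·q, -2·p·q + 4·p + 2]].
At the point, J = [[19.000, 1.000], [-30.000, -22.000]] (det J = -388.000).
Solving J·Δ = −F gives Δ = (1.838, 0.085).
Then the next iterate is (p, q)₁ = (-1.162, -1.915).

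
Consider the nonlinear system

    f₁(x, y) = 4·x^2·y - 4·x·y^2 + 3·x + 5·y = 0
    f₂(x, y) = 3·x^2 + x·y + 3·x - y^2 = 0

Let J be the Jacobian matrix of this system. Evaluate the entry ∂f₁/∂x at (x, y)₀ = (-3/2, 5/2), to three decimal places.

-52.000

∂f₁/∂x = 8·x·y - 4·y^2 + 3.
At (-3/2, 5/2) this is -52.000.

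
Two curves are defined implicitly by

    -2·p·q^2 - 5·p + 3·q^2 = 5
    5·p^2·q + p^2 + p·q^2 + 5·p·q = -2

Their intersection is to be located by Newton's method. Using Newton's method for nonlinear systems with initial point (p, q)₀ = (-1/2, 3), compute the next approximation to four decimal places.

At (-1/2, 3): F = (33.5000, -6.0000).
Jacobian J = [[-2·q^2 - 5, -4·p·q + 6·q], [10·p·q + 2·p + q^2 + 5·q, 5·p^2 + 2·p·q + 5·p]].
At the point, J = [[-23.0000, 24.0000], [8.0000, -4.2500]] (det J = -94.2500).
Solving J·Δ = −F gives Δ = (0.0172, -1.3793).
Then the next iterate is (p, q)₁ = (-0.4828, 1.6207).

(-0.4828, 1.6207)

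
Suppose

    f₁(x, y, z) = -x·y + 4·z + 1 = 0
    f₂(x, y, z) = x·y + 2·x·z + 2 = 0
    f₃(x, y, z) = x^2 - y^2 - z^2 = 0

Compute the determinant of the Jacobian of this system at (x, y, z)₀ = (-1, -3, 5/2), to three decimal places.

105.000

J = [[-y, -x, 4], [y + 2·z, x, 2·x], [2·x, -2·y, -2·z]].
At the point, J = [[3.000, 1.000, 4.000], [2.000, -1.000, -2.000], [-2.000, 6.000, -5.000]].
det J = 105.000.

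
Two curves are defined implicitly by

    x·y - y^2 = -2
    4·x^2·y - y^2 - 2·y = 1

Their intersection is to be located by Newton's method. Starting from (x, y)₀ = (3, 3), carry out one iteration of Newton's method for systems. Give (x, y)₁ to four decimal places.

(1.8933, 2.5600)

At (3, 3): F = (2.0000, 92.0000).
Jacobian J = [[y, x - 2·y], [8·x·y, 4·x^2 - 2·y - 2]].
At the point, J = [[3.0000, -3.0000], [72.0000, 28.0000]] (det J = 300.0000).
Solving J·Δ = −F gives Δ = (-1.1067, -0.4400).
Then the next iterate is (x, y)₁ = (1.8933, 2.5600).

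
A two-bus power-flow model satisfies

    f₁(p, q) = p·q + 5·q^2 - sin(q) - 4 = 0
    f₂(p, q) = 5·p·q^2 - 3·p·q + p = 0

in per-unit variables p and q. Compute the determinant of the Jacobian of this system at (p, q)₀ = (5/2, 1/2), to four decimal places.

-2.4668

J = [[q, p + 10·q - cos(q)], [5·q^2 - 3·q + 1, 10·p·q - 3·p]].
At the point, J = [[0.5000, 6.622417], [0.7500, 5.0000]].
det J = -2.4668.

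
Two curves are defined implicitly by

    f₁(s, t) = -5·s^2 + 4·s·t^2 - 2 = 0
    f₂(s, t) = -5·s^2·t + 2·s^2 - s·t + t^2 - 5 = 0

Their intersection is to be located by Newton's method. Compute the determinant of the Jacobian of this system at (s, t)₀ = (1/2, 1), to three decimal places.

15.750

J = [[-10·s + 4·t^2, 8·s·t], [-10·s·t + 4·s - t, -5·s^2 - s + 2·t]].
At the point, J = [[-1.000, 4.000], [-4.000, 0.250]].
det J = 15.750.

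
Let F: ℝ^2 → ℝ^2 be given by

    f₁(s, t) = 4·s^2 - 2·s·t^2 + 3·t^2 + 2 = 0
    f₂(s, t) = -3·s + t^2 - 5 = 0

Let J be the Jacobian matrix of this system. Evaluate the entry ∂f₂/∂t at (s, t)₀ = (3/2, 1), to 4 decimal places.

∂f₂/∂t = 2·t.
At (3/2, 1) this is 2.0000.

2.0000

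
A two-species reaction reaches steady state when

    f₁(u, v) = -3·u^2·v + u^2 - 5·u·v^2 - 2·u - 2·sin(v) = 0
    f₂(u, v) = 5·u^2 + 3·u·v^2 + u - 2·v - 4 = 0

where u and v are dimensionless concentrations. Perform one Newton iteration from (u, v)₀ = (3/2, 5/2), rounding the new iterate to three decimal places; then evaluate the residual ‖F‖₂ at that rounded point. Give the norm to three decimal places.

19.420

At (3/2, 5/2): F = (-65.69694, 31.875).
Jacobian J = [[-6·u·v + 2·u - 5·v^2 - 2, -3·u^2 - 10·u·v - 2·cos(v)], [10·u + 3·v^2 + 1, 6·u·v - 2]].
At the point, J = [[-52.750, -42.64771], [34.750, 20.500]] (det J = 400.63302).
Solving J·Δ = −F gives Δ = (-0.031, -1.502).
Then the next iterate is (u, v)₁ = (1.469, 0.998).
Re-evaluating at (1.469, 0.998): F = (-16.23740, 10.65219), so ‖F‖₂ = 19.420.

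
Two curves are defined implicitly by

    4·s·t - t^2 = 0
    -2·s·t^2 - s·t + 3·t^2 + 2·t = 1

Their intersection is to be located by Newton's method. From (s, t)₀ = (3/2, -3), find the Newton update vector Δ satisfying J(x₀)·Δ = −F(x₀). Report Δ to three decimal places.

(-0.095, 2.155)

At (3/2, -3): F = (-27.000, -2.500).
Jacobian J = [[4·t, 4·s - 2·t], [-2·t^2 - t, -4·s·t - s + 6·t + 2]].
At the point, J = [[-12.000, 12.000], [-15.000, 0.500]] (det J = 174.000).
Solving J·Δ = −F gives Δ = (-0.095, 2.155).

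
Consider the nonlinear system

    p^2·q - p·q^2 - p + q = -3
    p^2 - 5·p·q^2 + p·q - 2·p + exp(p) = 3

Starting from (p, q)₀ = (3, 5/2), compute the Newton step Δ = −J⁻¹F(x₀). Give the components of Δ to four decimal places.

(-1.3432, -0.8319)

At (3, 5/2): F = (6.2500, -66.164463).
Jacobian J = [[2·p·q - q^2 - 1, p^2 - 2·p·q + 1], [2·p - 5·q^2 + q + exp(p) - 2, -10·p·q + p]].
At the point, J = [[7.7500, -5.0000], [-4.664463, -72.0000]] (det J = -581.322315).
Solving J·Δ = −F gives Δ = (-1.3432, -0.8319).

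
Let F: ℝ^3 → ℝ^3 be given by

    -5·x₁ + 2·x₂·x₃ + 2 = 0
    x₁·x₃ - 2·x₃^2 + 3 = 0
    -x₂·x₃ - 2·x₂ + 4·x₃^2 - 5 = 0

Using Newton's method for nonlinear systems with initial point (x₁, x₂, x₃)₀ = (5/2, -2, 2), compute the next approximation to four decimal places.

(-3.0000, -6.2500, 0.0000)

At (5/2, -2, 2): F = (-18.5000, 0.0000, 19.0000).
Jacobian J = [[-5, 2·x₃, 2·x₂], [x₃, 0, x₁ - 4·x₃], [0, -x₃ - 2, -x₂ + 8·x₃]].
At the point, J = [[-5.0000, 4.0000, -4.0000], [2.0000, 0.0000, -5.5000], [0.0000, -4.0000, 18.0000]] (det J = -2.0000).
Solving J·Δ = −F gives Δ = (-5.5000, -4.2500, -2.0000).
Then the next iterate is (x₁, x₂, x₃)₁ = (-3.0000, -6.2500, 0.0000).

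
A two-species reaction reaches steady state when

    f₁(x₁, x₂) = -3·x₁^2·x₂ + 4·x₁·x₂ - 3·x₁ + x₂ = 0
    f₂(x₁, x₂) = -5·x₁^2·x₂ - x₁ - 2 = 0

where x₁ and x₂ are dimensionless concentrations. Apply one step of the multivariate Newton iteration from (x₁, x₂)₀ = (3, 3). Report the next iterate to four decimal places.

At (3, 3): F = (-51.0000, -140.0000).
Jacobian J = [[-6·x₁·x₂ + 4·x₂ - 3, -3·x₁^2 + 4·x₁ + 1], [-10·x₁·x₂ - 1, -5·x₁^2]].
At the point, J = [[-45.0000, -14.0000], [-91.0000, -45.0000]] (det J = 751.0000).
Solving J·Δ = −F gives Δ = (-0.4461, -2.2091).
Then the next iterate is (x₁, x₂)₁ = (2.5539, 0.7909).

(2.5539, 0.7909)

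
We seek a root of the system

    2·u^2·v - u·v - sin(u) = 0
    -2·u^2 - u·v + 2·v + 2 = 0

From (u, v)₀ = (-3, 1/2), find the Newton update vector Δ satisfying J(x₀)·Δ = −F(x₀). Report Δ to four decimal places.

(1.2515, -0.1784)

At (-3, 1/2): F = (10.641120, -13.5000).
Jacobian J = [[4·u·v - v - cos(u), 2·u^2 - u], [-4·u - v, -u + 2]].
At the point, J = [[-5.510008, 21.0000], [11.5000, 5.0000]] (det J = -269.050038).
Solving J·Δ = −F gives Δ = (1.2515, -0.1784).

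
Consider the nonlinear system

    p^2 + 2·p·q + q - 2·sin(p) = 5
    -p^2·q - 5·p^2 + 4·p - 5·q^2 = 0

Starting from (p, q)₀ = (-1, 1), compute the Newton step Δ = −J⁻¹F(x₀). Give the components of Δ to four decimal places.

At (-1, 1): F = (-3.317058, -15.0000).
Jacobian J = [[2·p + 2·q - 2·cos(p), 2·p + 1], [-2·p·q - 10·p + 4, -p^2 - 10·q]].
At the point, J = [[-1.080605, -1.0000], [16.0000, -11.0000]] (det J = 27.886651).
Solving J·Δ = −F gives Δ = (-0.7705, -2.4844).

(-0.7705, -2.4844)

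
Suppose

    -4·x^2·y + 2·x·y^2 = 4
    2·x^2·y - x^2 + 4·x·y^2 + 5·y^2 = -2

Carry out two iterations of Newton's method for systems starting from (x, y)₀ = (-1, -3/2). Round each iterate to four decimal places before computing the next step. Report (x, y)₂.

(-0.4487, -1.0960)

At (-1, -3/2): F = (-2.5000, 0.2500).
Jacobian J = [[-8·x·y + 2·y^2, -4·x^2 + 4·x·y], [4·x·y - 2·x + 4·y^2, 2·x^2 + 8·x·y + 10·y]].
At the point, J = [[-7.5000, 2.0000], [17.0000, -1.0000]] (det J = -26.5000).
Solving J·Δ = −F gives Δ = (0.0755, 1.5330).
Then the next iterate is (x, y)₁ = (-0.9245, 0.0330).
Round to (-0.9245, 0.0330) and repeat: F = (-4.114834, 1.203128), J = [[0.246246, -3.540835], [1.731322, 1.795332]].
Δ = (0.4758, -1.1290), so (x, y)₂ = (-0.4487, -1.0960).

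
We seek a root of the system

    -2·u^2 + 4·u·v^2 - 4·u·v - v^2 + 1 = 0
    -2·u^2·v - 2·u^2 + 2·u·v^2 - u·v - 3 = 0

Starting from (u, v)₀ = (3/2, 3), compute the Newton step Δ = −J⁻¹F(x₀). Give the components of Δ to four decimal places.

At (3/2, 3): F = (23.5000, 1.5000).
Jacobian J = [[-4·u + 4·v^2 - 4·v, 8·u·v - 4·u - 2·v], [-4·u·v - 4·u + 2·v^2 - v, -2·u^2 + 4·u·v - u]].
At the point, J = [[18.0000, 24.0000], [-9.0000, 12.0000]] (det J = 432.0000).
Solving J·Δ = −F gives Δ = (-0.5694, -0.5521).

(-0.5694, -0.5521)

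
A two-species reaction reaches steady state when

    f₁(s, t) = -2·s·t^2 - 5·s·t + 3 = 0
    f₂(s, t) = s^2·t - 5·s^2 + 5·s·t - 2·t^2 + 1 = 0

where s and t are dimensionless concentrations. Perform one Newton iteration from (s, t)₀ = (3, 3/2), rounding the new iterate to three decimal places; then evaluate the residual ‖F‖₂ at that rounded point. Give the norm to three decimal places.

8.318

At (3, 3/2): F = (-33.000, -12.500).
Jacobian J = [[-2·t^2 - 5·t, -4·s·t - 5·s], [2·s·t - 10·s + 5·t, s^2 + 5·s - 4·t]].
At the point, J = [[-12.000, -33.000], [-13.500, 18.000]] (det J = -661.500).
Solving J·Δ = −F gives Δ = (-1.522, -0.447).
Then the next iterate is (s, t)₁ = (1.478, 1.053).
Re-evaluating at (1.478, 1.053): F = (-8.05931, -2.05811), so ‖F‖₂ = 8.318.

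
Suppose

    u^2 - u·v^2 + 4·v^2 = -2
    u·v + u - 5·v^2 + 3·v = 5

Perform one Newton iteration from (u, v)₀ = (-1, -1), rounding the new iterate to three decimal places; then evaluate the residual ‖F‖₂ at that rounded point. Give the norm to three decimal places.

9.020

At (-1, -1): F = (8.000, -13.000).
Jacobian J = [[2·u - v^2, -2·u·v + 8·v], [v + 1, u - 10·v + 3]].
At the point, J = [[-3.000, -10.000], [0.000, 12.000]] (det J = -36.000).
Solving J·Δ = −F gives Δ = (-0.944, 1.083).
Then the next iterate is (u, v)₁ = (-1.944, 0.083).
Re-evaluating at (-1.944, 0.083): F = (5.82008, -6.89080), so ‖F‖₂ = 9.020.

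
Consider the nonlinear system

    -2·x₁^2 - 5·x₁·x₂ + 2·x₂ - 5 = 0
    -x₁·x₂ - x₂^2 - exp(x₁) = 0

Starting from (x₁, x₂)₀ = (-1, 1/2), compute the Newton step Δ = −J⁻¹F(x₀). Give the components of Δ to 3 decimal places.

At (-1, 1/2): F = (-3.500, -0.11788).
Jacobian J = [[-4·x₁ - 5·x₂, -5·x₁ + 2], [-x₂ - exp(x₁), -x₁ - 2·x₂]].
At the point, J = [[1.500, 7.000], [-0.86788, 0.000]] (det J = 6.07516).
Solving J·Δ = −F gives Δ = (-0.136, 0.529).

(-0.136, 0.529)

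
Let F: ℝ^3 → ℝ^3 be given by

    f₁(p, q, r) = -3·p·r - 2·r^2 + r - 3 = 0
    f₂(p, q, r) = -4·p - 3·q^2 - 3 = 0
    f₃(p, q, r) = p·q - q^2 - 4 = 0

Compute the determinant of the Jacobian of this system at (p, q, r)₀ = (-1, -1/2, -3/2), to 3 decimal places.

J = [[-3·r, 0, -3·p - 4·r + 1], [-4, -6·q, 0], [q, p - 2·q, 0]].
At the point, J = [[4.500, 0.000, 10.000], [-4.000, 3.000, 0.000], [-0.500, 0.000, 0.000]].
det J = 15.000.

15.000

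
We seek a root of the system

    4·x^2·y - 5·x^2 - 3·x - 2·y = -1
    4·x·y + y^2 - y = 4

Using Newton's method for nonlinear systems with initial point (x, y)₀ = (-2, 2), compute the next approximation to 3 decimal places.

(2.784, 6.054)

At (-2, 2): F = (15.000, -18.000).
Jacobian J = [[8·x·y - 10·x - 3, 4·x^2 - 2], [4·y, 4·x + 2·y - 1]].
At the point, J = [[-15.000, 14.000], [8.000, -5.000]] (det J = -37.000).
Solving J·Δ = −F gives Δ = (4.784, 4.054).
Then the next iterate is (x, y)₁ = (2.784, 6.054).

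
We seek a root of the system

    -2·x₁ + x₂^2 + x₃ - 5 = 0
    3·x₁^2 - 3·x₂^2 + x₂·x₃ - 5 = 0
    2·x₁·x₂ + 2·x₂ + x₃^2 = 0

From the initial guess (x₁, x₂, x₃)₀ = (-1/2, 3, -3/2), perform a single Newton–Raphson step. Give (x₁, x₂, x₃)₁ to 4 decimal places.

(4.5548, 2.1711, 10.0833)

At (-1/2, 3, -3/2): F = (3.5000, -35.7500, 5.2500).
Jacobian J = [[-2, 2·x₂, 1], [6·x₁, -6·x₂ + x₃, x₂], [2·x₂, 2·x₁ + 2, 2·x₃]].
At the point, J = [[-2.0000, 6.0000, 1.0000], [-3.0000, -19.5000, 3.0000], [6.0000, 1.0000, -3.0000]] (det J = 57.0000).
Solving J·Δ = −F gives Δ = (5.0548, -0.8289, 11.5833).
Then the next iterate is (x₁, x₂, x₃)₁ = (4.5548, 2.1711, 10.0833).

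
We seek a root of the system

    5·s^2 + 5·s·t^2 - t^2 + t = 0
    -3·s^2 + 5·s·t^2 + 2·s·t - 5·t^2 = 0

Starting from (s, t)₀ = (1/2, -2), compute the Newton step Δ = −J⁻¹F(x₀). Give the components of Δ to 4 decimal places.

(0.0176, 1.1382)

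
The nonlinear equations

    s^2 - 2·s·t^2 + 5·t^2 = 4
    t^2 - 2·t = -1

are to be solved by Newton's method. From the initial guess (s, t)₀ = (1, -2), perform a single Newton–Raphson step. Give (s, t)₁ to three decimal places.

At (1, -2): F = (9.000, 9.000).
Jacobian J = [[2·s - 2·t^2, -4·s·t + 10·t], [0, 2·t - 2]].
At the point, J = [[-6.000, -12.000], [0.000, -6.000]] (det J = 36.000).
Solving J·Δ = −F gives Δ = (-1.500, 1.500).
Then the next iterate is (s, t)₁ = (-0.500, -0.500).

(-0.500, -0.500)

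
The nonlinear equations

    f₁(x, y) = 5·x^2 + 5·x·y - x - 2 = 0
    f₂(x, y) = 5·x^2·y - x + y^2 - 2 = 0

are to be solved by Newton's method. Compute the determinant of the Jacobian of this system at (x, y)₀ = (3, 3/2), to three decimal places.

J = [[10·x + 5·y - 1, 5·x], [10·x·y - 1, 5·x^2 + 2·y]].
At the point, J = [[36.500, 15.000], [44.000, 48.000]].
det J = 1092.000.

1092.000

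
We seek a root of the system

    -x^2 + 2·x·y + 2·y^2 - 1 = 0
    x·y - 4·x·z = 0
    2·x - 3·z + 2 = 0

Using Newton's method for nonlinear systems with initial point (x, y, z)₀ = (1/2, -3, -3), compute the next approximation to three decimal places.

At (1/2, -3, -3): F = (13.750, 4.500, 12.000).
Jacobian J = [[-2·x + 2·y, 2·x + 4·y, 0], [y - 4·z, x, -4·x], [2, 0, -3]].
At the point, J = [[-7.000, -11.000, 0.000], [9.000, 0.500, -2.000], [2.000, 0.000, -3.000]] (det J = -242.500).
Solving J·Δ = −F gives Δ = (0.391, 1.001, 4.261).
Then the next iterate is (x, y, z)₁ = (0.891, -1.999, 1.261).

(0.891, -1.999, 1.261)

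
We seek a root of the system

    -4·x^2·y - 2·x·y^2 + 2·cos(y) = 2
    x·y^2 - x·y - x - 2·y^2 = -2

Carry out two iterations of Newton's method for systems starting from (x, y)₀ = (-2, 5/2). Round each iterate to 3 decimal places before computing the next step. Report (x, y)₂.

At (-2, 5/2): F = (-18.60229, -16.000).
Jacobian J = [[-8·x·y - 2·y^2, -4·x^2 - 4·x·y - 2·sin(y)], [y^2 - y - 1, 2·x·y - x - 4·y]].
At the point, J = [[27.500, 2.80306], [2.750, -18.000]] (det J = -502.70840).
Solving J·Δ = −F gives Δ = (0.755, -0.773).
Then the next iterate is (x, y)₁ = (-1.245, 1.727).
Round to (-1.245, 1.727) and repeat: F = (-5.59221, -4.28319), J = [[11.23586, 0.42471], [0.25553, -9.96323]].
Δ = (0.513, -0.417), so (x, y)₂ = (-0.732, 1.310).

(-0.732, 1.310)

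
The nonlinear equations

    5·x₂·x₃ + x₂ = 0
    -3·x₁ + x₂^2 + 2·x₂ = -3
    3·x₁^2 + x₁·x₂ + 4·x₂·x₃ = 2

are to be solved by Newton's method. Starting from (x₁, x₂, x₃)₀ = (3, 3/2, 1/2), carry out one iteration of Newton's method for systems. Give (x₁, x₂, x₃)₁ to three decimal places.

(1.625, 0.825, 0.115)

At (3, 3/2, 1/2): F = (5.250, -0.750, 32.500).
Jacobian J = [[0, 5·x₃ + 1, 5·x₂], [-3, 2·x₂ + 2, 0], [6·x₁ + x₂, x₁ + 4·x₃, 4·x₂]].
At the point, J = [[0.000, 3.500, 7.500], [-3.000, 5.000, 0.000], [19.500, 5.000, 6.000]] (det J = -780.750).
Solving J·Δ = −F gives Δ = (-1.375, -0.675, -0.385).
Then the next iterate is (x₁, x₂, x₃)₁ = (1.625, 0.825, 0.115).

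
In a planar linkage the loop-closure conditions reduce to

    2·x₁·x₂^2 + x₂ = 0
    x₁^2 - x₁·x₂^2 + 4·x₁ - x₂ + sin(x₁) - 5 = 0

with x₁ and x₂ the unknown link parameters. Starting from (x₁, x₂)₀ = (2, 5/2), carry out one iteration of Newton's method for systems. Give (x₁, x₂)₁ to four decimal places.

At (2, 5/2): F = (27.5000, -7.090703).
Jacobian J = [[2·x₂^2, 4·x₁·x₂ + 1], [2·x₁ - x₂^2 + cos(x₁) + 4, -2·x₁·x₂ - 1]].
At the point, J = [[12.5000, 21.0000], [1.333853, -11.0000]] (det J = -165.510916).
Solving J·Δ = −F gives Δ = (-0.9280, -0.7571).
Then the next iterate is (x₁, x₂)₁ = (1.0720, 1.7429).

(1.0720, 1.7429)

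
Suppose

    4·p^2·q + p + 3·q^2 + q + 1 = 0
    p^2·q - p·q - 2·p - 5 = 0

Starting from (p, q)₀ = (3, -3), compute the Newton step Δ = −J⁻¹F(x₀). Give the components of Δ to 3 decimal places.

(0.689, 6.786)

At (3, -3): F = (-80.000, -29.000).
Jacobian J = [[8·p·q + 1, 4·p^2 + 6·q + 1], [2·p·q - q - 2, p^2 - p]].
At the point, J = [[-71.000, 19.000], [-17.000, 6.000]] (det J = -103.000).
Solving J·Δ = −F gives Δ = (0.689, 6.786).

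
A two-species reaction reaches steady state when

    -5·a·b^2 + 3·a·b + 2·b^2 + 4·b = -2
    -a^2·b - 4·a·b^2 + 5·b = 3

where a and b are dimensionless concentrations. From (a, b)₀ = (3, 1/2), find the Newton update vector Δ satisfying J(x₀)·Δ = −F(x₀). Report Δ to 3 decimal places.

At (3, 1/2): F = (5.250, -8.000).
Jacobian J = [[-5·b^2 + 3·b, -10·a·b + 3·a + 4·b + 4], [-2·a·b - 4·b^2, -a^2 - 8·a·b + 5]].
At the point, J = [[0.250, 0.000], [-4.000, -16.000]] (det J = -4.000).
Solving J·Δ = −F gives Δ = (-21.000, 4.750).

(-21.000, 4.750)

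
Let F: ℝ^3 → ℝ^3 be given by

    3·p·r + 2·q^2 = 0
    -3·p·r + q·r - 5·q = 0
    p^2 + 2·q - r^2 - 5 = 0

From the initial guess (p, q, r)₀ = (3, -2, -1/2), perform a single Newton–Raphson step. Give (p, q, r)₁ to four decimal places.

(2.4920, -0.6944, 0.1870)

At (3, -2, -1/2): F = (3.5000, 15.5000, -0.2500).
Jacobian J = [[3·r, 4·q, 3·p], [-3·r, r - 5, -3·p + q], [2·p, 2, -2·r]].
At the point, J = [[-1.5000, -8.0000, 9.0000], [1.5000, -5.5000, -11.0000], [6.0000, 2.0000, 1.0000]] (det J = 839.2500).
Solving J·Δ = −F gives Δ = (-0.5080, 1.3056, 0.6870).
Then the next iterate is (p, q, r)₁ = (2.4920, -0.6944, 0.1870).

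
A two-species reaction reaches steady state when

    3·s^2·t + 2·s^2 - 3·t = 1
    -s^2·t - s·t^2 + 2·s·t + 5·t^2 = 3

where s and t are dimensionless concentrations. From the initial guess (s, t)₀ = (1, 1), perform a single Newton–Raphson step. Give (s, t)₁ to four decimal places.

(0.9000, 0.7667)

At (1, 1): F = (1.0000, 2.0000).
Jacobian J = [[6·s·t + 4·s, 3·s^2 - 3], [-2·s·t - t^2 + 2·t, -s^2 - 2·s·t + 2·s + 10·t]].
At the point, J = [[10.0000, 0.0000], [-1.0000, 9.0000]] (det J = 90.0000).
Solving J·Δ = −F gives Δ = (-0.1000, -0.2333).
Then the next iterate is (s, t)₁ = (0.9000, 0.7667).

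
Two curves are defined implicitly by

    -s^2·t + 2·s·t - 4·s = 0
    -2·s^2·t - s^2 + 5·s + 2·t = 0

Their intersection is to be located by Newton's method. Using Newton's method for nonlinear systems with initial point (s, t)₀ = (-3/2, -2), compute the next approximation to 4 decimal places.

At (-3/2, -2): F = (16.5000, -4.7500).
Jacobian J = [[-2·s·t + 2·t - 4, -s^2 + 2·s], [-4·s·t - 2·s + 5, -2·s^2 + 2]].
At the point, J = [[-14.0000, -5.2500], [-4.0000, -2.5000]] (det J = 14.0000).
Solving J·Δ = −F gives Δ = (4.7277, -9.4643).
Then the next iterate is (s, t)₁ = (3.2277, -11.4643).

(3.2277, -11.4643)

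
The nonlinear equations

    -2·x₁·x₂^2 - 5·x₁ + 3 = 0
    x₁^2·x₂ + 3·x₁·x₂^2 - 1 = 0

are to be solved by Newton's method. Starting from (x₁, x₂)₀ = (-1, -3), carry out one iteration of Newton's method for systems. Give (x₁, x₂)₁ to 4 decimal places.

(1.9756, -6.5366)

At (-1, -3): F = (26.0000, -31.0000).
Jacobian J = [[-2·x₂^2 - 5, -4·x₁·x₂], [2·x₁·x₂ + 3·x₂^2, x₁^2 + 6·x₁·x₂]].
At the point, J = [[-23.0000, -12.0000], [33.0000, 19.0000]] (det J = -41.0000).
Solving J·Δ = −F gives Δ = (2.9756, -3.5366).
Then the next iterate is (x₁, x₂)₁ = (1.9756, -6.5366).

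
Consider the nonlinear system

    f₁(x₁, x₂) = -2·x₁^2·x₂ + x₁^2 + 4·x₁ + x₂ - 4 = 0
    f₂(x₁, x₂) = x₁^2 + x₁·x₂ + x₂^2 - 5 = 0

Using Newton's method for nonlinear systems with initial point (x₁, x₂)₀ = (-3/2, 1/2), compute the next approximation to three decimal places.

At (-3/2, 1/2): F = (-9.500, -3.250).
Jacobian J = [[-4·x₁·x₂ + 2·x₁ + 4, -2·x₁^2 + 1], [2·x₁ + x₂, x₁ + 2·x₂]].
At the point, J = [[4.000, -3.500], [-2.500, -0.500]] (det J = -10.750).
Solving J·Δ = −F gives Δ = (-0.616, -3.419).
Then the next iterate is (x₁, x₂)₁ = (-2.116, -2.919).

(-2.116, -2.919)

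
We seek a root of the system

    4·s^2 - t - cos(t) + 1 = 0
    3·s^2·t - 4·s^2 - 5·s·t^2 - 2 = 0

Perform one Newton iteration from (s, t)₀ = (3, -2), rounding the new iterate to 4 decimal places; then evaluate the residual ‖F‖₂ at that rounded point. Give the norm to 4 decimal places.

At (3, -2): F = (39.416147, -152.0000).
Jacobian J = [[8·s, sin(t) - 1], [6·s·t - 8·s - 5·t^2, 3·s^2 - 10·s·t]].
At the point, J = [[24.0000, -1.909297], [-80.0000, 87.0000]] (det J = 1935.256206).
Solving J·Δ = −F gives Δ = (-1.6220, 0.2556).
Then the next iterate is (s, t)₁ = (1.3780, -1.7444).
Re-evaluating at (1.3780, -1.7444): F = (10.512669, -40.498573), so ‖F‖₂ = 41.8408.

41.8408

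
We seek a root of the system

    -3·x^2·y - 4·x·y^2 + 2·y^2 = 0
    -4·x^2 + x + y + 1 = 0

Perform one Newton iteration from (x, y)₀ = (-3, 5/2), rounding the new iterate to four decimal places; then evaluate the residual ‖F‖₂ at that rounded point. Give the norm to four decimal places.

10.1204

At (-3, 5/2): F = (20.0000, -35.5000).
Jacobian J = [[-6·x·y - 4·y^2, -3·x^2 - 8·x·y + 4·y], [-8·x + 1, 1]].
At the point, J = [[20.0000, 43.0000], [25.0000, 1.0000]] (det J = -1055.0000).
Solving J·Δ = −F gives Δ = (1.4659, -1.1469).
Then the next iterate is (x, y)₁ = (-1.5341, 1.3531).
Re-evaluating at (-1.5341, 1.3531): F = (5.343357, -8.594851), so ‖F‖₂ = 10.1204.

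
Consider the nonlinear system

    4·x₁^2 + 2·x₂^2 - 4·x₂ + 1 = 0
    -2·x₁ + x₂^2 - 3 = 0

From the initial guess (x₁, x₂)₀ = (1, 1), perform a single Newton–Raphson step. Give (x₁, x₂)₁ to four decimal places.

At (1, 1): F = (3.0000, -4.0000).
Jacobian J = [[8·x₁, 4·x₂ - 4], [-2, 2·x₂]].
At the point, J = [[8.0000, 0.0000], [-2.0000, 2.0000]] (det J = 16.0000).
Solving J·Δ = −F gives Δ = (-0.3750, 1.6250).
Then the next iterate is (x₁, x₂)₁ = (0.6250, 2.6250).

(0.6250, 2.6250)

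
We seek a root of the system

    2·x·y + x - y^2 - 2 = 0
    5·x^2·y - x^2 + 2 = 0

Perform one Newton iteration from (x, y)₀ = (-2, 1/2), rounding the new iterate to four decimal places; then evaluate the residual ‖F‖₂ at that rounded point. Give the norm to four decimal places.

520.5426

At (-2, 1/2): F = (-6.2500, 8.0000).
Jacobian J = [[2·y + 1, 2·x - 2·y], [10·x·y - 2·x, 5·x^2]].
At the point, J = [[2.0000, -5.0000], [-6.0000, 20.0000]] (det J = 10.0000).
Solving J·Δ = −F gives Δ = (8.5000, 2.1500).
Then the next iterate is (x, y)₁ = (6.5000, 2.6500).
Re-evaluating at (6.5000, 2.6500): F = (31.9275, 519.5625), so ‖F‖₂ = 520.5426.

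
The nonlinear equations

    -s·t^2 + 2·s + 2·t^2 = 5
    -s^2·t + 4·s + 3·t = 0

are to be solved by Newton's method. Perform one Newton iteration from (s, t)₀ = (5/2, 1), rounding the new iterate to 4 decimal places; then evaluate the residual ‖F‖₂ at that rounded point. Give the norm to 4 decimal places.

26.5351

At (5/2, 1): F = (-0.5000, 6.7500).
Jacobian J = [[-t^2 + 2, -2·s·t + 4·t], [-2·s·t + 4, -s^2 + 3]].
At the point, J = [[1.0000, -1.0000], [-1.0000, -3.2500]] (det J = -4.2500).
Solving J·Δ = −F gives Δ = (1.9706, 1.4706).
Then the next iterate is (s, t)₁ = (4.4706, 2.4706).
Re-evaluating at (4.4706, 2.4706): F = (-11.139007, -24.083865), so ‖F‖₂ = 26.5351.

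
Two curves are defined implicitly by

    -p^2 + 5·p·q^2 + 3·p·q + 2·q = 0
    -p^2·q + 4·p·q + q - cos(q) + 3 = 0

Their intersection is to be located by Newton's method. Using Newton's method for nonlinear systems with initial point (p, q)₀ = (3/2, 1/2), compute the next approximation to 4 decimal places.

At (3/2, 1/2): F = (2.8750, 4.497417).
Jacobian J = [[-2·p + 5·q^2 + 3·q, 10·p·q + 3·p + 2], [-2·p·q + 4·q, -p^2 + 4·p + sin(q) + 1]].
At the point, J = [[-0.2500, 14.0000], [0.5000, 5.229426]] (det J = -8.307356).
Solving J·Δ = −F gives Δ = (-5.7695, -0.3084).
Then the next iterate is (p, q)₁ = (-4.2695, 0.1916).

(-4.2695, 0.1916)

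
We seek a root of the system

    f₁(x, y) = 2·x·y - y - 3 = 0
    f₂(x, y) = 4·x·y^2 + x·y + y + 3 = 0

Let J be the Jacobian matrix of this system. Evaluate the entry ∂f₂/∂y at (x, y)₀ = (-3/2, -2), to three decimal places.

23.500

∂f₂/∂y = 8·x·y + x + 1.
At (-3/2, -2) this is 23.500.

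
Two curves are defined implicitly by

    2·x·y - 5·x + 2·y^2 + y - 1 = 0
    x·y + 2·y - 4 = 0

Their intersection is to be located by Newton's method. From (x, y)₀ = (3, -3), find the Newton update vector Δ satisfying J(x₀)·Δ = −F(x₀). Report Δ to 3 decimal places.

At (3, -3): F = (-19.000, -19.000).
Jacobian J = [[2·y - 5, 2·x + 4·y + 1], [y, x + 2]].
At the point, J = [[-11.000, -5.000], [-3.000, 5.000]] (det J = -70.000).
Solving J·Δ = −F gives Δ = (-2.714, 2.171).

(-2.714, 2.171)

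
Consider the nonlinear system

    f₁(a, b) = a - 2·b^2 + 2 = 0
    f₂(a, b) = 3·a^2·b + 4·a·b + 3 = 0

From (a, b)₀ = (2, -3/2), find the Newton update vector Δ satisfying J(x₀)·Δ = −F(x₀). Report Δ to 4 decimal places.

At (2, -3/2): F = (-0.5000, -27.0000).
Jacobian J = [[1, -4·b], [6·a·b + 4·b, 3·a^2 + 4·a]].
At the point, J = [[1.0000, 6.0000], [-24.0000, 20.0000]] (det J = 164.0000).
Solving J·Δ = −F gives Δ = (-0.9268, 0.2378).

(-0.9268, 0.2378)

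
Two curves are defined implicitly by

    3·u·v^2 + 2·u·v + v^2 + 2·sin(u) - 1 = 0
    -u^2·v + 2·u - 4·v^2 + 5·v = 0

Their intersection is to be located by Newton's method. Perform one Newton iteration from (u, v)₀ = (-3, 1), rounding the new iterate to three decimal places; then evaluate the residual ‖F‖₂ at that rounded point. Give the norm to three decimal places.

At (-3, 1): F = (-15.28224, -14.000).
Jacobian J = [[3·v^2 + 2·v + 2·cos(u), 6·u·v + 2·u + 2·v], [-2·u·v + 2, -u^2 - 8·v + 5]].
At the point, J = [[3.02002, -22.000], [8.000, -12.000]] (det J = 139.75982).
Solving J·Δ = −F gives Δ = (0.892, -0.572).
Then the next iterate is (u, v)₁ = (-2.108, 0.428).
Re-evaluating at (-2.108, 0.428): F = (-5.49801, -4.71062), so ‖F‖₂ = 7.240.

7.240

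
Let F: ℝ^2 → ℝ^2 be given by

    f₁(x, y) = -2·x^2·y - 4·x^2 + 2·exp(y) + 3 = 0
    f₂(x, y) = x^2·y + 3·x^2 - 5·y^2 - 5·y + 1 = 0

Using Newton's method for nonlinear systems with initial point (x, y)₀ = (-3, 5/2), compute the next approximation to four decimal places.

(-1.8275, 0.9789)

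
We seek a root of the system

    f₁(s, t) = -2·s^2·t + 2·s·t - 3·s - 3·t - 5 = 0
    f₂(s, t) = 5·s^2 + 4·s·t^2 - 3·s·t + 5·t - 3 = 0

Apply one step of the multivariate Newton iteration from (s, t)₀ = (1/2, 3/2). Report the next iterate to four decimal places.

At (1/2, 3/2): F = (-10.2500, 8.0000).
Jacobian J = [[-4·s·t + 2·t - 3, -2·s^2 + 2·s - 3], [10·s + 4·t^2 - 3·t, 8·s·t - 3·s + 5]].
At the point, J = [[-3.0000, -2.5000], [9.5000, 9.5000]] (det J = -4.7500).
Solving J·Δ = −F gives Δ = (-16.2895, 15.4474).
Then the next iterate is (s, t)₁ = (-15.7895, 16.9474).

(-15.7895, 16.9474)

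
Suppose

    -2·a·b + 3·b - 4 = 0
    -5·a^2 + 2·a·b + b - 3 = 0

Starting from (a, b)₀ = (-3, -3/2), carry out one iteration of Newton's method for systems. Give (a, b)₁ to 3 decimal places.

(-1.248, -0.140)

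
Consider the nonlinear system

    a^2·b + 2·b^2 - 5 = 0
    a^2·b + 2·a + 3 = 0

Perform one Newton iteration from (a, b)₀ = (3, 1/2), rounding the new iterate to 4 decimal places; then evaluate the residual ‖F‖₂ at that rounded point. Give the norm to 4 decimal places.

15.5763

At (3, 1/2): F = (0.0000, 13.5000).
Jacobian J = [[2·a·b, a^2 + 4·b], [2·a·b + 2, a^2]].
At the point, J = [[3.0000, 11.0000], [5.0000, 9.0000]] (det J = -28.0000).
Solving J·Δ = −F gives Δ = (-5.3036, 1.4464).
Then the next iterate is (a, b)₁ = (-2.3036, 1.9464).
Re-evaluating at (-2.3036, 1.9464): F = (12.905660, 8.721514), so ‖F‖₂ = 15.5763.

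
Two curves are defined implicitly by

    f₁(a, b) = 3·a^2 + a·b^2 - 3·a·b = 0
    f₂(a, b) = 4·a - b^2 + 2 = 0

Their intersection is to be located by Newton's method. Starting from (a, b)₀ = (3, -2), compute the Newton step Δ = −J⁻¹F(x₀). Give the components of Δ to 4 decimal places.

(-2.2347, -0.2653)

At (3, -2): F = (57.0000, 10.0000).
Jacobian J = [[6·a + b^2 - 3·b, 2·a·b - 3·a], [4, -2·b]].
At the point, J = [[28.0000, -21.0000], [4.0000, 4.0000]] (det J = 196.0000).
Solving J·Δ = −F gives Δ = (-2.2347, -0.2653).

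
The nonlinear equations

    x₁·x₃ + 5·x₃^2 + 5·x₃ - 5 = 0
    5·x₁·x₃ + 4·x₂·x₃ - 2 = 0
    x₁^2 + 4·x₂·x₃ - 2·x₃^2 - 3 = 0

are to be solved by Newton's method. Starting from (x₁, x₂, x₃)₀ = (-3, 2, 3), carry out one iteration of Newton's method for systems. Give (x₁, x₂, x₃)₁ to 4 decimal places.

(-1.5580, 1.1968, 1.4273)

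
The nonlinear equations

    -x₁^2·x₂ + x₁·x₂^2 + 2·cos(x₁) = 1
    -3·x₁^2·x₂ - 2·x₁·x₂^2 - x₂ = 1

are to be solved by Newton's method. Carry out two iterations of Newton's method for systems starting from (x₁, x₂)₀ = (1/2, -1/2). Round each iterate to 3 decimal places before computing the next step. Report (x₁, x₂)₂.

(1.113, 0.232)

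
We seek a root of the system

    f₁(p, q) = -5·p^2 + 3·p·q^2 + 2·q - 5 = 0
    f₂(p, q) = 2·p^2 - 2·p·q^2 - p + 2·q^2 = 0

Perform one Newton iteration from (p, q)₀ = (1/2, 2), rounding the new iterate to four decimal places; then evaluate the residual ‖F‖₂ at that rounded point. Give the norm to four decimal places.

At (1/2, 2): F = (3.7500, 4.0000).
Jacobian J = [[-10·p + 3·q^2, 6·p·q + 2], [4·p - 2·q^2 - 1, -4·p·q + 4·q]].
At the point, J = [[7.0000, 8.0000], [-7.0000, 4.0000]] (det J = 84.0000).
Solving J·Δ = −F gives Δ = (0.2024, -0.6458).
Then the next iterate is (p, q)₁ = (0.7024, 1.3542).
Re-evaluating at (0.7024, 1.3542): F = (-0.894124, 1.375844), so ‖F‖₂ = 1.6409.

1.6409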